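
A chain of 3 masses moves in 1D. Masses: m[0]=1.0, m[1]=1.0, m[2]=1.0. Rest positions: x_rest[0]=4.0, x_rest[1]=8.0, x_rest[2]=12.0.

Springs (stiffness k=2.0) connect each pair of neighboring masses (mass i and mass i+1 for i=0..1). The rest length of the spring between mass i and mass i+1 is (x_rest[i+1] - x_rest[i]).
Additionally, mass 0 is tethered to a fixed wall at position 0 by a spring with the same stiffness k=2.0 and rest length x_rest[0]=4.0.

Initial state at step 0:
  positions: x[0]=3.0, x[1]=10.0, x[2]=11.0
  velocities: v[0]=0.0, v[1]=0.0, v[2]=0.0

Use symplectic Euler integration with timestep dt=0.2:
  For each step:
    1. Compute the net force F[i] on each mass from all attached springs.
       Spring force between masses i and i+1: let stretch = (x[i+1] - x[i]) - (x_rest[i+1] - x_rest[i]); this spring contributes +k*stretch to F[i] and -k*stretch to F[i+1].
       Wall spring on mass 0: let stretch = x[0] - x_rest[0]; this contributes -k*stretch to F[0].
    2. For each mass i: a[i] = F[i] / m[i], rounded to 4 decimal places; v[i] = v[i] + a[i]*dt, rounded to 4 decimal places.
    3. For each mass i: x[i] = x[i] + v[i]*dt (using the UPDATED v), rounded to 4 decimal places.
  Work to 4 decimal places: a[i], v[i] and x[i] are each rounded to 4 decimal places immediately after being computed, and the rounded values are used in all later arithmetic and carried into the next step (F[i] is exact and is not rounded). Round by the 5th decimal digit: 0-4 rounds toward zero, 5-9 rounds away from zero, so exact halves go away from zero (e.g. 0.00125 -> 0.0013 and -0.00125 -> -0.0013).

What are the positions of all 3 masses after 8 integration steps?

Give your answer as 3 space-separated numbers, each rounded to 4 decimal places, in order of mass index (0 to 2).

Answer: 4.1163 7.2703 12.6096

Derivation:
Step 0: x=[3.0000 10.0000 11.0000] v=[0.0000 0.0000 0.0000]
Step 1: x=[3.3200 9.5200 11.2400] v=[1.6000 -2.4000 1.2000]
Step 2: x=[3.8704 8.6816 11.6624] v=[2.7520 -4.1920 2.1120]
Step 3: x=[4.4961 7.6968 12.1663] v=[3.1283 -4.9242 2.5197]
Step 4: x=[5.0181 6.8135 12.6327] v=[2.6101 -4.4167 2.3319]
Step 5: x=[5.2823 6.2521 12.9535] v=[1.3210 -2.8072 1.6042]
Step 6: x=[5.2015 6.1492 13.0582] v=[-0.4040 -0.5146 0.5236]
Step 7: x=[4.7804 6.5232 12.9302] v=[-2.1055 1.8699 -0.6400]
Step 8: x=[4.1163 7.2703 12.6096] v=[-3.3205 3.7356 -1.6028]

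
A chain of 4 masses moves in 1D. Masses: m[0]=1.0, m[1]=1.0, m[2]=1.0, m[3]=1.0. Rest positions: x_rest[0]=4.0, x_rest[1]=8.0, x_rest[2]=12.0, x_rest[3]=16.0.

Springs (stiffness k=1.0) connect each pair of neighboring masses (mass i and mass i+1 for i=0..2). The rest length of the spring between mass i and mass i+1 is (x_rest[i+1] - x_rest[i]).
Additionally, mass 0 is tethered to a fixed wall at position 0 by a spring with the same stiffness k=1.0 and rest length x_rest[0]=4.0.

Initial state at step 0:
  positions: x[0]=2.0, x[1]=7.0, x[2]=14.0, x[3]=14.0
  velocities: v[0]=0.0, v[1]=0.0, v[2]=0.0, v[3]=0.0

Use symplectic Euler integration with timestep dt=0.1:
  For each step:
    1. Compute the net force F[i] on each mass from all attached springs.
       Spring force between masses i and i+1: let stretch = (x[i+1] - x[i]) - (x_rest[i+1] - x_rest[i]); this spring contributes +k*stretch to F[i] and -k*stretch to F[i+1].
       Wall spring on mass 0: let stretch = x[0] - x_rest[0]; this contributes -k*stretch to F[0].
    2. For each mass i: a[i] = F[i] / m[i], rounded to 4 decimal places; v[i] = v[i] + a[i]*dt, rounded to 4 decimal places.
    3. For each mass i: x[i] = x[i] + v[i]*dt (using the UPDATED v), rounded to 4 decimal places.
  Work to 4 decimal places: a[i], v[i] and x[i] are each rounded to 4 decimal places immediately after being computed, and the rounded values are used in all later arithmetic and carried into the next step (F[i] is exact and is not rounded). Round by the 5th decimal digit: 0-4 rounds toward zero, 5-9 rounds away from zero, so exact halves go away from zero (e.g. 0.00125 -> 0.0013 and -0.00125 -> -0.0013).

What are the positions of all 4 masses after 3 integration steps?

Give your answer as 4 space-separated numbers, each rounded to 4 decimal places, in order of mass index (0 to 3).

Answer: 2.1780 7.1160 13.5899 14.2345

Derivation:
Step 0: x=[2.0000 7.0000 14.0000 14.0000] v=[0.0000 0.0000 0.0000 0.0000]
Step 1: x=[2.0300 7.0200 13.9300 14.0400] v=[0.3000 0.2000 -0.7000 0.4000]
Step 2: x=[2.0896 7.0592 13.7920 14.1189] v=[0.5960 0.3920 -1.3800 0.7890]
Step 3: x=[2.1780 7.1160 13.5899 14.2345] v=[0.8840 0.5683 -2.0206 1.1563]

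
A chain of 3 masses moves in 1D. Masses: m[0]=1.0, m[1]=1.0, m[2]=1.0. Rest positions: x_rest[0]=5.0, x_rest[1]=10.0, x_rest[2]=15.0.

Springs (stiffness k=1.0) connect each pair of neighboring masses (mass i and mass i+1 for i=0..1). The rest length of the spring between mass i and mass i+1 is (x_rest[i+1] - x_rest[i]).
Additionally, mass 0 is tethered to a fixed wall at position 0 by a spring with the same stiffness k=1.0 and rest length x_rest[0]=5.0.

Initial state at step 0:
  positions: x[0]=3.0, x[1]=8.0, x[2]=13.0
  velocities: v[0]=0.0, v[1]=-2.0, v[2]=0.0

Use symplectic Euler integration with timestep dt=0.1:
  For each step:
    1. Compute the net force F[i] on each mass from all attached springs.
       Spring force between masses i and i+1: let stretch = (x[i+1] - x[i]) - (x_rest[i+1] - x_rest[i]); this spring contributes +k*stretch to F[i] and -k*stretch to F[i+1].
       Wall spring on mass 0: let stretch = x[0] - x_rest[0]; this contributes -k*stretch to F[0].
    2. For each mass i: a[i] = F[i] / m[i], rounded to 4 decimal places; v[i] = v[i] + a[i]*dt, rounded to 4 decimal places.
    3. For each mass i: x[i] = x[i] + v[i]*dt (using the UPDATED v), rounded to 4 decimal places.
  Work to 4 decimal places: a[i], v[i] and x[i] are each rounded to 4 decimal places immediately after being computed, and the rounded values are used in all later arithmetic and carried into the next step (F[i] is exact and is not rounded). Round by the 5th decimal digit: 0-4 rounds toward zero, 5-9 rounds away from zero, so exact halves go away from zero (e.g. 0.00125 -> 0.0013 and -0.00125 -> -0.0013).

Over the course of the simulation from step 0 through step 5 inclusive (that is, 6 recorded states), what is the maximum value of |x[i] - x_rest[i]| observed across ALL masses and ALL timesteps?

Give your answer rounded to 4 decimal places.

Answer: 2.9156

Derivation:
Step 0: x=[3.0000 8.0000 13.0000] v=[0.0000 -2.0000 0.0000]
Step 1: x=[3.0200 7.8000 13.0000] v=[0.2000 -2.0000 0.0000]
Step 2: x=[3.0576 7.6042 12.9980] v=[0.3760 -1.9580 -0.0200]
Step 3: x=[3.1101 7.4169 12.9921] v=[0.5249 -1.8733 -0.0594]
Step 4: x=[3.1746 7.2423 12.9804] v=[0.6446 -1.7465 -0.1169]
Step 5: x=[3.2480 7.0844 12.9613] v=[0.7339 -1.5795 -0.1907]
Max displacement = 2.9156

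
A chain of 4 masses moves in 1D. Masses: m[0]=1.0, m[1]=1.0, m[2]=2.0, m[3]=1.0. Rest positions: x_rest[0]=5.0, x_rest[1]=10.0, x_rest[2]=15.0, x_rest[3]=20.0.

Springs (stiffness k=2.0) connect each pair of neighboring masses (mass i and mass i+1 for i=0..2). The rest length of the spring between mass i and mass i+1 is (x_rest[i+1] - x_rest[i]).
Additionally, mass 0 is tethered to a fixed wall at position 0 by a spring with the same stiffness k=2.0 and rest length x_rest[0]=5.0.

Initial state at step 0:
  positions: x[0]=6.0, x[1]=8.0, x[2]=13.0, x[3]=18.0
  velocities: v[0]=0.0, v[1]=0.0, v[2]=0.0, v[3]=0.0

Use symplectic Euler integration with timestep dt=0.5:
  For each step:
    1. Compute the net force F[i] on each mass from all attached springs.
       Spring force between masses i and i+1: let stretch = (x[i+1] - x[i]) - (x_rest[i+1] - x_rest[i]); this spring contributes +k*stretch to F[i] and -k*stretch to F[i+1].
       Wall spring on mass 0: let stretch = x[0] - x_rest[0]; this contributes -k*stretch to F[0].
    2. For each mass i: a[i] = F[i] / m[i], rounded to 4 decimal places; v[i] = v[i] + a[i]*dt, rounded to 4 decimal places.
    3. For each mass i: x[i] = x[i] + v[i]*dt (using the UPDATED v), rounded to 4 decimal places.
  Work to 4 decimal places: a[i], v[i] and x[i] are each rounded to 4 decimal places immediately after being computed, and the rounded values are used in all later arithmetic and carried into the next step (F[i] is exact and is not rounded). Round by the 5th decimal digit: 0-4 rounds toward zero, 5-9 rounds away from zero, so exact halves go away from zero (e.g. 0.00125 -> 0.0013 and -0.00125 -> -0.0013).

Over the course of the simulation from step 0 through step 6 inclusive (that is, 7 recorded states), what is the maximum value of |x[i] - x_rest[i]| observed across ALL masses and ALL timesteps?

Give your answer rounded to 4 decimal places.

Step 0: x=[6.0000 8.0000 13.0000 18.0000] v=[0.0000 0.0000 0.0000 0.0000]
Step 1: x=[4.0000 9.5000 13.0000 18.0000] v=[-4.0000 3.0000 0.0000 0.0000]
Step 2: x=[2.7500 10.0000 13.3750 18.0000] v=[-2.5000 1.0000 0.7500 0.0000]
Step 3: x=[3.7500 8.5625 14.0625 18.1875] v=[2.0000 -2.8750 1.3750 0.3750]
Step 4: x=[5.2813 7.4688 14.4063 18.8125] v=[3.0625 -2.1875 0.6875 1.2500]
Step 5: x=[5.2657 8.7501 14.1172 19.7344] v=[-0.0313 2.5625 -0.5782 1.8438]
Step 6: x=[4.3594 10.9727 13.8906 20.3477] v=[-1.8126 4.4452 -0.4532 1.2266]
Max displacement = 2.5312

Answer: 2.5312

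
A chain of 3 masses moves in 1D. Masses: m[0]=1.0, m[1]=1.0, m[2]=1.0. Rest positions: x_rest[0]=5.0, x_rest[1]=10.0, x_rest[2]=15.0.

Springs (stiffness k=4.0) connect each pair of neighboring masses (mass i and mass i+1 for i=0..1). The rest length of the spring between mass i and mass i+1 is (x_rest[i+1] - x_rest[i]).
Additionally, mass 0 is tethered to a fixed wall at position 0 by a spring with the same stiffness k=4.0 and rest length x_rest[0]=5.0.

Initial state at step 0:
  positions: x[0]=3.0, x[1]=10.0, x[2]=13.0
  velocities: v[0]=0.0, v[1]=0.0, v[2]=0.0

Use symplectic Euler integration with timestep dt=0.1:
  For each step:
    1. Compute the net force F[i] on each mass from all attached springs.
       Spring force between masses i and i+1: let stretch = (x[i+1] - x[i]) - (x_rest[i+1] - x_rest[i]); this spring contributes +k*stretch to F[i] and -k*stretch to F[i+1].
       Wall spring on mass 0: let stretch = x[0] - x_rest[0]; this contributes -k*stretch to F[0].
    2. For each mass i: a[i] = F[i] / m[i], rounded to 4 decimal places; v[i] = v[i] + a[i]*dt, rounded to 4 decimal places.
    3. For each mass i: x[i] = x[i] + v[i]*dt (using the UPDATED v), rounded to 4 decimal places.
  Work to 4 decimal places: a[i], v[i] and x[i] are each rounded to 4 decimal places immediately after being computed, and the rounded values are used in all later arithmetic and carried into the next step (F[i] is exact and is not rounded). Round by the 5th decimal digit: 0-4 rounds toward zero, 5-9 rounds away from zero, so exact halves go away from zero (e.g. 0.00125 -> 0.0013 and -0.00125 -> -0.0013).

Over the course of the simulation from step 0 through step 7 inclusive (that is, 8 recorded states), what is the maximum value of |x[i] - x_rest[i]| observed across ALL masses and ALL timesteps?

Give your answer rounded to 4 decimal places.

Answer: 2.2156

Derivation:
Step 0: x=[3.0000 10.0000 13.0000] v=[0.0000 0.0000 0.0000]
Step 1: x=[3.1600 9.8400 13.0800] v=[1.6000 -1.6000 0.8000]
Step 2: x=[3.4608 9.5424 13.2304] v=[3.0080 -2.9760 1.5040]
Step 3: x=[3.8664 9.1491 13.4333] v=[4.0563 -3.9334 2.0288]
Step 4: x=[4.3287 8.7158 13.6648] v=[4.6228 -4.3328 2.3151]
Step 5: x=[4.7933 8.3050 13.8984] v=[4.6462 -4.1080 2.3355]
Step 6: x=[5.2067 7.9775 14.1082] v=[4.1336 -3.2753 2.0981]
Step 7: x=[5.5226 7.7844 14.2728] v=[3.1592 -1.9313 1.6458]
Max displacement = 2.2156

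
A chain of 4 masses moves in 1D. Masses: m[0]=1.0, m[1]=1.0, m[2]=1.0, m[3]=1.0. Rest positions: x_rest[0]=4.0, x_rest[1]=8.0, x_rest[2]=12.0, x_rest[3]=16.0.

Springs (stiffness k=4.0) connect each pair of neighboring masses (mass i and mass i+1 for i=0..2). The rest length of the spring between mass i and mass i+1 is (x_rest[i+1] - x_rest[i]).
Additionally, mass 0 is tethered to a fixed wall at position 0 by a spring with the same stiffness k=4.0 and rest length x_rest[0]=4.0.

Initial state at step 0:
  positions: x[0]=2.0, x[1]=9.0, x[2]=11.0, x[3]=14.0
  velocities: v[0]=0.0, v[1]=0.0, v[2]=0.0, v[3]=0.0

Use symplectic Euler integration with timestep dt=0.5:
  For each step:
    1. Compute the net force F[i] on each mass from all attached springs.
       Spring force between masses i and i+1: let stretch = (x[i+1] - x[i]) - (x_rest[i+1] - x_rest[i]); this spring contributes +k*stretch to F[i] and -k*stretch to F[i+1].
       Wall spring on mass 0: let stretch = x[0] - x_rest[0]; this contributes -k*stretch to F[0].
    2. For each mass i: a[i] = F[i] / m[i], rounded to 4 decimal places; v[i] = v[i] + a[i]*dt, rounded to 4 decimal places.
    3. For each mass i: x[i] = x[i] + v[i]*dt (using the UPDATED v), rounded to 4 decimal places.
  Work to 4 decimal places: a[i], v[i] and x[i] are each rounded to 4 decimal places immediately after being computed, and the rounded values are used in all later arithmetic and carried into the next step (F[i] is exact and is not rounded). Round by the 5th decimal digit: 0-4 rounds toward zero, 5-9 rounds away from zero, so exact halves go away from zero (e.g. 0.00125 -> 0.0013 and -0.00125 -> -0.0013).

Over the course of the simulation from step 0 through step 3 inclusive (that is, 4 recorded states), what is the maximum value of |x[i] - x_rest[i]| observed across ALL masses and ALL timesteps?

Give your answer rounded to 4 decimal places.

Answer: 4.0000

Derivation:
Step 0: x=[2.0000 9.0000 11.0000 14.0000] v=[0.0000 0.0000 0.0000 0.0000]
Step 1: x=[7.0000 4.0000 12.0000 15.0000] v=[10.0000 -10.0000 2.0000 2.0000]
Step 2: x=[2.0000 10.0000 8.0000 17.0000] v=[-10.0000 12.0000 -8.0000 4.0000]
Step 3: x=[3.0000 6.0000 15.0000 14.0000] v=[2.0000 -8.0000 14.0000 -6.0000]
Max displacement = 4.0000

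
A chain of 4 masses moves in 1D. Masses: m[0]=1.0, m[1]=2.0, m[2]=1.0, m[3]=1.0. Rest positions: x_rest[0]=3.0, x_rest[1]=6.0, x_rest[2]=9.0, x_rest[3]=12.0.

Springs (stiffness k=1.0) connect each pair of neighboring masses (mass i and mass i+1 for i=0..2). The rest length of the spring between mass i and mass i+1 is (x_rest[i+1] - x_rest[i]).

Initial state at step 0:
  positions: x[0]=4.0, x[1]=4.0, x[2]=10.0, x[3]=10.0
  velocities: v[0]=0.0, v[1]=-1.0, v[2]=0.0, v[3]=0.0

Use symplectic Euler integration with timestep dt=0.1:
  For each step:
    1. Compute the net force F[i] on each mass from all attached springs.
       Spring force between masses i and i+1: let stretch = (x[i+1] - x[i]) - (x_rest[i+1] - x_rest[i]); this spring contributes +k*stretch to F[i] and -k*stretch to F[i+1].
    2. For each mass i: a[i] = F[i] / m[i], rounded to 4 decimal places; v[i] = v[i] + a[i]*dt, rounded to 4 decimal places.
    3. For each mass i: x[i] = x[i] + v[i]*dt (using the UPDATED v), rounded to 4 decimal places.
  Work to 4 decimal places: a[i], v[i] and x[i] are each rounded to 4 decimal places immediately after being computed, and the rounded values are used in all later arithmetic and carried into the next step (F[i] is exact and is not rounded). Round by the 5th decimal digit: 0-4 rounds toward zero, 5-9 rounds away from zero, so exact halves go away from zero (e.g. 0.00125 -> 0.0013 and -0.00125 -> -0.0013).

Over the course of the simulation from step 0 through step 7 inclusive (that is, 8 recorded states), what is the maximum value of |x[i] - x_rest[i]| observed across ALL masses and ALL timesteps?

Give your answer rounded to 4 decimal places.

Answer: 2.1197

Derivation:
Step 0: x=[4.0000 4.0000 10.0000 10.0000] v=[0.0000 -1.0000 0.0000 0.0000]
Step 1: x=[3.9700 3.9300 9.9400 10.0300] v=[-0.3000 -0.7000 -0.6000 0.3000]
Step 2: x=[3.9096 3.8903 9.8208 10.0891] v=[-0.6040 -0.3975 -1.1920 0.5910]
Step 3: x=[3.8190 3.8803 9.6450 10.1755] v=[-0.9059 -0.1000 -1.7582 0.8642]
Step 4: x=[3.6990 3.8988 9.4168 10.2866] v=[-1.1998 0.1852 -2.2816 1.1112]
Step 5: x=[3.5510 3.9439 9.1422 10.4190] v=[-1.4798 0.4511 -2.7464 1.3242]
Step 6: x=[3.3770 4.0130 8.8283 10.5687] v=[-1.7405 0.6914 -3.1386 1.4965]
Step 7: x=[3.1793 4.1030 8.4837 10.7310] v=[-1.9769 0.9004 -3.4461 1.6225]
Max displacement = 2.1197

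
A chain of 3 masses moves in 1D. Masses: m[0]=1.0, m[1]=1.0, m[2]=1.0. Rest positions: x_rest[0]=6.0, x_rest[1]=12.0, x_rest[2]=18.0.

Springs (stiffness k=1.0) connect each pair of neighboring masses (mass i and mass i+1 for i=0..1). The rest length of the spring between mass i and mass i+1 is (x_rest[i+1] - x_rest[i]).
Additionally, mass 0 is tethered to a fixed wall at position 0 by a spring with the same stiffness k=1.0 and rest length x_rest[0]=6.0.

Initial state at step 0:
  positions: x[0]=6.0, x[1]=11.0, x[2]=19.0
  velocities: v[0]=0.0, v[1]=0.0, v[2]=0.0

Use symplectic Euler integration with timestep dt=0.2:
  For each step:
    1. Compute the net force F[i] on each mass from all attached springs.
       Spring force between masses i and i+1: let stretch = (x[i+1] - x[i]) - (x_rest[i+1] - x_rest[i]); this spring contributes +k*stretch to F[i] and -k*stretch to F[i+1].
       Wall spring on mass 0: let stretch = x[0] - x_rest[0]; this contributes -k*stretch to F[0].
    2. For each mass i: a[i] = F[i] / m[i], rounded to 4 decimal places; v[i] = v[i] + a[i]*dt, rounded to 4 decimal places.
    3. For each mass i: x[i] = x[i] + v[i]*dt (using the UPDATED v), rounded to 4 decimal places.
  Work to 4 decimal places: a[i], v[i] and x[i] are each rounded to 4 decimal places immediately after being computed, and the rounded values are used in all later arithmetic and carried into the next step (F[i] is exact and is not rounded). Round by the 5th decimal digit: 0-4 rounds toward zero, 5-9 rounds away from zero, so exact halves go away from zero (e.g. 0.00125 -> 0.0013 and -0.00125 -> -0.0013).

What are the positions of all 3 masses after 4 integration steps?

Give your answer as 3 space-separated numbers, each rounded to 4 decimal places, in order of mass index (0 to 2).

Answer: 5.7117 11.9963 18.3138

Derivation:
Step 0: x=[6.0000 11.0000 19.0000] v=[0.0000 0.0000 0.0000]
Step 1: x=[5.9600 11.1200 18.9200] v=[-0.2000 0.6000 -0.4000]
Step 2: x=[5.8880 11.3456 18.7680] v=[-0.3600 1.1280 -0.7600]
Step 3: x=[5.7988 11.6498 18.5591] v=[-0.4461 1.5210 -1.0445]
Step 4: x=[5.7117 11.9963 18.3138] v=[-0.4357 1.7327 -1.2264]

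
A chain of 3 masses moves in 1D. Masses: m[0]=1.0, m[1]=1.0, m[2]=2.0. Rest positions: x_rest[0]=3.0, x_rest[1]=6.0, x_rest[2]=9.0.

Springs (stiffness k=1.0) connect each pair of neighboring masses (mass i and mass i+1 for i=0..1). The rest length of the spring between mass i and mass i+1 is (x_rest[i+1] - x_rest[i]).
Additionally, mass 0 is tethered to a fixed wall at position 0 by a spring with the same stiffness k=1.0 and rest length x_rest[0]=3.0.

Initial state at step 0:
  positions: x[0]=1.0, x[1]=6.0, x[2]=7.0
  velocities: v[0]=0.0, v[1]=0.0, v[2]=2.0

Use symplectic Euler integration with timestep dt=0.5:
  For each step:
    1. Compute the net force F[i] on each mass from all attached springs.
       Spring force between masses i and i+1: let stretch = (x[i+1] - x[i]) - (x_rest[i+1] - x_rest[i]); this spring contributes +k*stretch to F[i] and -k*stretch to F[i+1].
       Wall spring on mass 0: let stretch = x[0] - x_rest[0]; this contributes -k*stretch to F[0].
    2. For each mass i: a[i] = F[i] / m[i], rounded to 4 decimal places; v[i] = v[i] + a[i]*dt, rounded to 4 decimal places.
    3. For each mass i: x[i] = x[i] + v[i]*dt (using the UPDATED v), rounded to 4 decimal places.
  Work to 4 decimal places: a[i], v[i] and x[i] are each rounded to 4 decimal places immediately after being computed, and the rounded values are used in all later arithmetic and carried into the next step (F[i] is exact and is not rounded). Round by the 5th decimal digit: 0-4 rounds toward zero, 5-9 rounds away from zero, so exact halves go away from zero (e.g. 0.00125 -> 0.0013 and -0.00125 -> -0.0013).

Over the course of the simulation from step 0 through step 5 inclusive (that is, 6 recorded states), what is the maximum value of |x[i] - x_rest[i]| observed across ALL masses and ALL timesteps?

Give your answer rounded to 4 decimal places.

Step 0: x=[1.0000 6.0000 7.0000] v=[0.0000 0.0000 2.0000]
Step 1: x=[2.0000 5.0000 8.2500] v=[2.0000 -2.0000 2.5000]
Step 2: x=[3.2500 4.0625 9.4688] v=[2.5000 -1.8750 2.4375]
Step 3: x=[3.8907 4.2735 10.3868] v=[1.2813 0.4219 1.8359]
Step 4: x=[3.6544 5.9171 10.9156] v=[-0.4727 3.2872 1.0576]
Step 5: x=[3.0701 8.2447 11.1946] v=[-1.1686 4.6551 0.5580]
Max displacement = 2.2447

Answer: 2.2447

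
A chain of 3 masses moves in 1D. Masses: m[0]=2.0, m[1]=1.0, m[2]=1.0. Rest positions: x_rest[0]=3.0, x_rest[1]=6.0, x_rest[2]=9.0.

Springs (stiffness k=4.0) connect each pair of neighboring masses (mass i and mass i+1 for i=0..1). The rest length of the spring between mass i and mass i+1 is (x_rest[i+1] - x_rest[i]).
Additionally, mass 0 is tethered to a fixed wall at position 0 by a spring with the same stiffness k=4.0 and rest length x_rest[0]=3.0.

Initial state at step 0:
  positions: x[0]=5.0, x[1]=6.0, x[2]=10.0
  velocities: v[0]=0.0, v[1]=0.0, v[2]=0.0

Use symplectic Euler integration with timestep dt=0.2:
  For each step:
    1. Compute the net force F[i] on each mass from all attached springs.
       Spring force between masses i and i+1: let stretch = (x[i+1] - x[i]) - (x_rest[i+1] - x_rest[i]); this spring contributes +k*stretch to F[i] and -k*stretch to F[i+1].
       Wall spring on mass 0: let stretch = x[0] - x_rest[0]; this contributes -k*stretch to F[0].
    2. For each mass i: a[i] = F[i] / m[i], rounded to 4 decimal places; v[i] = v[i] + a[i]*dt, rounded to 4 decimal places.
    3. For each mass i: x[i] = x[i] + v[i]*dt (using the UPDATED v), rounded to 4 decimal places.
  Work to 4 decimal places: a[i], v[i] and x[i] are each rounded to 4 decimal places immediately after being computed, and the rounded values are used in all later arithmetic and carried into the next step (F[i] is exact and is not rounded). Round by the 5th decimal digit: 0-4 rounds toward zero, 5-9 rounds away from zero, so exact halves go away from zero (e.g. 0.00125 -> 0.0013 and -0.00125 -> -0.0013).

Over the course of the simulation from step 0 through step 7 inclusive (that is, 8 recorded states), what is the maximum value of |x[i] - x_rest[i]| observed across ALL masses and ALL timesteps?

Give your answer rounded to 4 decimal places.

Step 0: x=[5.0000 6.0000 10.0000] v=[0.0000 0.0000 0.0000]
Step 1: x=[4.6800 6.4800 9.8400] v=[-1.6000 2.4000 -0.8000]
Step 2: x=[4.1296 7.2096 9.6224] v=[-2.7520 3.6480 -1.0880]
Step 3: x=[3.4952 7.8324 9.4988] v=[-3.1718 3.1142 -0.6182]
Step 4: x=[2.9282 8.0279 9.5885] v=[-2.8350 0.9776 0.4487]
Step 5: x=[2.5349 7.6572 9.9085] v=[-1.9664 -1.8537 1.6002]
Step 6: x=[2.3486 6.8271 10.3483] v=[-0.9314 -4.1505 2.1992]
Step 7: x=[2.3327 5.8438 10.7047] v=[-0.0794 -4.9163 1.7822]
Max displacement = 2.0279

Answer: 2.0279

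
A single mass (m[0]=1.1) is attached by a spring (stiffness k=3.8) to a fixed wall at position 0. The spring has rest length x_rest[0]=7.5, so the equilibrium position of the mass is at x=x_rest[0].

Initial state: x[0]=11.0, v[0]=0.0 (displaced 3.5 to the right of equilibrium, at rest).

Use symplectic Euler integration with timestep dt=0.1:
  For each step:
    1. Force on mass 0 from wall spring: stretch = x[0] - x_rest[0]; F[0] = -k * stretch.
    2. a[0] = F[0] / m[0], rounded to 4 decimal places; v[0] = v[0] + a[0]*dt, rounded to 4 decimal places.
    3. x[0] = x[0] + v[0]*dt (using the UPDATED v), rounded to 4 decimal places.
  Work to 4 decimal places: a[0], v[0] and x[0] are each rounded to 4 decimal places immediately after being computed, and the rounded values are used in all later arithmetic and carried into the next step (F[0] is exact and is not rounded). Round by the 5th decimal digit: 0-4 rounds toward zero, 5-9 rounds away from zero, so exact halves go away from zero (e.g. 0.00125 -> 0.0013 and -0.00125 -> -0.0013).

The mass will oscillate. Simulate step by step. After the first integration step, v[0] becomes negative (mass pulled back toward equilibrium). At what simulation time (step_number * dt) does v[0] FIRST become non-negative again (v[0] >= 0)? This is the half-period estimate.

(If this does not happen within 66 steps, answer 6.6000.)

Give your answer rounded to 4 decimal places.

Answer: 1.7000

Derivation:
Step 0: x=[11.0000] v=[0.0000]
Step 1: x=[10.8791] v=[-1.2091]
Step 2: x=[10.6415] v=[-2.3764]
Step 3: x=[10.2953] v=[-3.4617]
Step 4: x=[9.8526] v=[-4.4274]
Step 5: x=[9.3286] v=[-5.2401]
Step 6: x=[8.7414] v=[-5.8718]
Step 7: x=[8.1113] v=[-6.3007]
Step 8: x=[7.4601] v=[-6.5119]
Step 9: x=[6.8103] v=[-6.4981]
Step 10: x=[6.1843] v=[-6.2598]
Step 11: x=[5.6038] v=[-5.8053]
Step 12: x=[5.0888] v=[-5.1503]
Step 13: x=[4.6571] v=[-4.3173]
Step 14: x=[4.3236] v=[-3.3352]
Step 15: x=[4.0998] v=[-2.2379]
Step 16: x=[3.9935] v=[-1.0633]
Step 17: x=[4.0083] v=[0.1480]
First v>=0 after going negative at step 17, time=1.7000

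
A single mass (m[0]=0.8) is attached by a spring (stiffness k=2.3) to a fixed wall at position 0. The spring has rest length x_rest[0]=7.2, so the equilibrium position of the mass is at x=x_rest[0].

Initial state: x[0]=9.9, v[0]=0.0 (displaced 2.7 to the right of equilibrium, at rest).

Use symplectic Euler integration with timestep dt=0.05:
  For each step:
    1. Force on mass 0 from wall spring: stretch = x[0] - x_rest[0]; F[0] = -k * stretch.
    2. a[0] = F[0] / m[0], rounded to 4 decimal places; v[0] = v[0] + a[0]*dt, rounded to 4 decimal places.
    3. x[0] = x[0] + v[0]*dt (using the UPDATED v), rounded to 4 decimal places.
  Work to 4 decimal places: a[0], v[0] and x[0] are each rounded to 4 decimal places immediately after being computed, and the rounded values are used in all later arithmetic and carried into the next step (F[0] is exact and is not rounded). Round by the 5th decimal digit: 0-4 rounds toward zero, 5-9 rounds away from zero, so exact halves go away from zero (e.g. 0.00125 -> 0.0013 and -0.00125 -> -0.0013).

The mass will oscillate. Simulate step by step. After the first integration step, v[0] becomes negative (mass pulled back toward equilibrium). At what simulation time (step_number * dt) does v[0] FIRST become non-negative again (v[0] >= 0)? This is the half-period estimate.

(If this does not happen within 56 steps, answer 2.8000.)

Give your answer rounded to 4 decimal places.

Step 0: x=[9.9000] v=[0.0000]
Step 1: x=[9.8806] v=[-0.3881]
Step 2: x=[9.8419] v=[-0.7734]
Step 3: x=[9.7842] v=[-1.1532]
Step 4: x=[9.7080] v=[-1.5247]
Step 5: x=[9.6137] v=[-1.8852]
Step 6: x=[9.5021] v=[-2.2322]
Step 7: x=[9.3739] v=[-2.5631]
Step 8: x=[9.2301] v=[-2.8756]
Step 9: x=[9.0717] v=[-3.1674]
Step 10: x=[8.8999] v=[-3.4365]
Step 11: x=[8.7159] v=[-3.6809]
Step 12: x=[8.5210] v=[-3.8988]
Step 13: x=[8.3166] v=[-4.0887]
Step 14: x=[8.1041] v=[-4.2492]
Step 15: x=[7.8851] v=[-4.3792]
Step 16: x=[7.6612] v=[-4.4777]
Step 17: x=[7.4340] v=[-4.5440]
Step 18: x=[7.2051] v=[-4.5776]
Step 19: x=[6.9762] v=[-4.5783]
Step 20: x=[6.7489] v=[-4.5461]
Step 21: x=[6.5248] v=[-4.4813]
Step 22: x=[6.3056] v=[-4.3842]
Step 23: x=[6.0928] v=[-4.2556]
Step 24: x=[5.8880] v=[-4.0964]
Step 25: x=[5.6926] v=[-3.9078]
Step 26: x=[5.5080] v=[-3.6911]
Step 27: x=[5.3356] v=[-3.4479]
Step 28: x=[5.1766] v=[-3.1799]
Step 29: x=[5.0322] v=[-2.8890]
Step 30: x=[4.9033] v=[-2.5774]
Step 31: x=[4.7909] v=[-2.2473]
Step 32: x=[4.6959] v=[-1.9010]
Step 33: x=[4.6189] v=[-1.5410]
Step 34: x=[4.5604] v=[-1.1700]
Step 35: x=[4.5209] v=[-0.7906]
Step 36: x=[4.5006] v=[-0.4055]
Step 37: x=[4.4997] v=[-0.0175]
Step 38: x=[4.5182] v=[0.3707]
First v>=0 after going negative at step 38, time=1.9000

Answer: 1.9000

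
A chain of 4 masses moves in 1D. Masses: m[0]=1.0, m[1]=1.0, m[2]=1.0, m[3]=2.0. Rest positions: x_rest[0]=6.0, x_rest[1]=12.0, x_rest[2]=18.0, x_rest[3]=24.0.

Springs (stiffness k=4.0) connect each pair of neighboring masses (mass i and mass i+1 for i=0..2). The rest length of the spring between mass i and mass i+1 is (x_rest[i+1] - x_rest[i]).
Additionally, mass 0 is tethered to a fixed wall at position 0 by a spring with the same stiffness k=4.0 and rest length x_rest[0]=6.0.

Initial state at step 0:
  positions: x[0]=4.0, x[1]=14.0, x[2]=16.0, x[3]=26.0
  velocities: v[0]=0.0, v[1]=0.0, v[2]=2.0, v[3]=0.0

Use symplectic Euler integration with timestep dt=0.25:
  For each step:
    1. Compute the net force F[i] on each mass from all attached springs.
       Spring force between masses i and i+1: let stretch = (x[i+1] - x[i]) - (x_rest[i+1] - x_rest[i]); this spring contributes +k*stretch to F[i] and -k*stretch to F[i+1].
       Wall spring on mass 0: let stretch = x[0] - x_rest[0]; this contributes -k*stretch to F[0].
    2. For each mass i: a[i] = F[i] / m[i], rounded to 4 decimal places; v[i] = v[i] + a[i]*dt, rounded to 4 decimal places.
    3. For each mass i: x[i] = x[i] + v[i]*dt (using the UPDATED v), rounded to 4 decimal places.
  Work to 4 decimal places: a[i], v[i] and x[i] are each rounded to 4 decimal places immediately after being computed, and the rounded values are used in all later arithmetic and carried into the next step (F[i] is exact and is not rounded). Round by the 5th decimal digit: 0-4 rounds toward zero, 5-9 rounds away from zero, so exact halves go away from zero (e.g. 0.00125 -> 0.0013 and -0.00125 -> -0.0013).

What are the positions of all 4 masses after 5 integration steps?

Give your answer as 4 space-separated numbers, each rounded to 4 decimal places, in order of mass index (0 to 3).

Step 0: x=[4.0000 14.0000 16.0000 26.0000] v=[0.0000 0.0000 2.0000 0.0000]
Step 1: x=[5.5000 12.0000 18.5000 25.5000] v=[6.0000 -8.0000 10.0000 -2.0000]
Step 2: x=[7.2500 10.0000 21.1250 24.8750] v=[7.0000 -8.0000 10.5000 -2.5000]
Step 3: x=[7.8750 10.0938 21.9063 24.5313] v=[2.5000 0.3750 3.1250 -1.3750]
Step 4: x=[7.0860 12.5860 20.3907 24.6094] v=[-3.1562 9.9687 -6.0625 0.3125]
Step 5: x=[5.9005 15.6544 17.9786 24.9102] v=[-4.7422 12.2734 -9.6485 1.2032]

Answer: 5.9005 15.6544 17.9786 24.9102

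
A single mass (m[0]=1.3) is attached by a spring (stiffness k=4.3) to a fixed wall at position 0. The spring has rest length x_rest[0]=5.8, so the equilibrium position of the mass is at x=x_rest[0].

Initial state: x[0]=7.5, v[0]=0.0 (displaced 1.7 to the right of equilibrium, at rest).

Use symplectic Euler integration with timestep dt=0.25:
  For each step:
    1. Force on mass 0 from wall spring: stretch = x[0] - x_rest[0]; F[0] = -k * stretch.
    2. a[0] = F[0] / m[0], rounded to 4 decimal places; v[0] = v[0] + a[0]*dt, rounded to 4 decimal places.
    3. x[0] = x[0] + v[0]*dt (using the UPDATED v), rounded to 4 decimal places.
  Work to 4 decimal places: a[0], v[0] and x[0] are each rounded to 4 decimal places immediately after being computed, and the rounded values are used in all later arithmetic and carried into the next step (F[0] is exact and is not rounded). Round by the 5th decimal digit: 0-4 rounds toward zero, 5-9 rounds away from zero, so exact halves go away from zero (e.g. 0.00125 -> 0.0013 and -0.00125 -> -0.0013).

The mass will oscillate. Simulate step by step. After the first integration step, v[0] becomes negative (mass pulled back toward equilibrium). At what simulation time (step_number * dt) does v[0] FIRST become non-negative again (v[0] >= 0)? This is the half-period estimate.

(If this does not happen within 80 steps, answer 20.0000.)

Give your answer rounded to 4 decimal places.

Step 0: x=[7.5000] v=[0.0000]
Step 1: x=[7.1486] v=[-1.4058]
Step 2: x=[6.5184] v=[-2.5210]
Step 3: x=[5.7396] v=[-3.1151]
Step 4: x=[4.9733] v=[-3.0652]
Step 5: x=[4.3779] v=[-2.3816]
Step 6: x=[4.0765] v=[-1.2056]
Step 7: x=[4.1314] v=[0.2196]
First v>=0 after going negative at step 7, time=1.7500

Answer: 1.7500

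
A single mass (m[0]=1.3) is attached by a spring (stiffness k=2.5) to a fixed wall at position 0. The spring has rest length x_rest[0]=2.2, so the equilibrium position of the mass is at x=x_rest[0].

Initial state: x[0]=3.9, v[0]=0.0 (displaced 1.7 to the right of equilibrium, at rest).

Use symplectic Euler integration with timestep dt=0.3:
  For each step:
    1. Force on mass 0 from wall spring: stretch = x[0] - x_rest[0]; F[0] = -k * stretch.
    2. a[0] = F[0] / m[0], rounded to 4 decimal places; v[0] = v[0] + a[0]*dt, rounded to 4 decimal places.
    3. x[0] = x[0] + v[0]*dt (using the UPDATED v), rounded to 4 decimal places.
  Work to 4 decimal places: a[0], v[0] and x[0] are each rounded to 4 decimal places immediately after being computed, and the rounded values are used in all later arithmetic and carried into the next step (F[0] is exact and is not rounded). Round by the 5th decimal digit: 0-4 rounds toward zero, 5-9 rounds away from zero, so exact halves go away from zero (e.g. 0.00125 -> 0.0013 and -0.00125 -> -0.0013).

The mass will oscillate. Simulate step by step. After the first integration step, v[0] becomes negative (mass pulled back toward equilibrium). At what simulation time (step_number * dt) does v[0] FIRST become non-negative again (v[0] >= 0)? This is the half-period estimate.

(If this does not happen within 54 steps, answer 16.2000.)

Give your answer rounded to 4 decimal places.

Answer: 2.4000

Derivation:
Step 0: x=[3.9000] v=[0.0000]
Step 1: x=[3.6058] v=[-0.9808]
Step 2: x=[3.0682] v=[-1.7919]
Step 3: x=[2.3804] v=[-2.2928]
Step 4: x=[1.6613] v=[-2.3969]
Step 5: x=[1.0355] v=[-2.0861]
Step 6: x=[0.6112] v=[-1.4143]
Step 7: x=[0.4619] v=[-0.4977]
Step 8: x=[0.6134] v=[0.5051]
First v>=0 after going negative at step 8, time=2.4000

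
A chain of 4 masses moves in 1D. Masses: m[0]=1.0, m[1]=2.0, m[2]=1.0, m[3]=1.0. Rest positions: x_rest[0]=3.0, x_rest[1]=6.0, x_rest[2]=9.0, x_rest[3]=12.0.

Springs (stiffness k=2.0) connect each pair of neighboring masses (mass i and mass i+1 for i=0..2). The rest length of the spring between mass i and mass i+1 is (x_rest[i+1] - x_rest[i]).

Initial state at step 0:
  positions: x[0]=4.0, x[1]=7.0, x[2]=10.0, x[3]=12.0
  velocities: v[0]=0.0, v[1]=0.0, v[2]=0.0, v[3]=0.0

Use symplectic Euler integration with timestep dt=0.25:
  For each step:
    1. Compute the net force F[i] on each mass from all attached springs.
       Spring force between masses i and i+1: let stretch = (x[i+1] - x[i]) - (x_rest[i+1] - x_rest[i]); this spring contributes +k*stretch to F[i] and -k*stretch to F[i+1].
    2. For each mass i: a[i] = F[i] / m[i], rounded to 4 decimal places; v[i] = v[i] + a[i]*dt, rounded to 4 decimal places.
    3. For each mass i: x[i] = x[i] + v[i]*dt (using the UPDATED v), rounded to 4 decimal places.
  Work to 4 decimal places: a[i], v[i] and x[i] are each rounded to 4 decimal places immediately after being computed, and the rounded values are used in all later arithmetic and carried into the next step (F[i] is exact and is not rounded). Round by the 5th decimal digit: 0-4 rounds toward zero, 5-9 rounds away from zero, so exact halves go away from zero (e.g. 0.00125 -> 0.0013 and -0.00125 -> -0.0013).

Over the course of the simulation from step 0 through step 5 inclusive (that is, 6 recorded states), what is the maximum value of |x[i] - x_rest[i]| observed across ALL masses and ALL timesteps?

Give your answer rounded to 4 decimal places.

Answer: 1.0263

Derivation:
Step 0: x=[4.0000 7.0000 10.0000 12.0000] v=[0.0000 0.0000 0.0000 0.0000]
Step 1: x=[4.0000 7.0000 9.8750 12.1250] v=[0.0000 0.0000 -0.5000 0.5000]
Step 2: x=[4.0000 6.9922 9.6719 12.3438] v=[0.0000 -0.0313 -0.8125 0.8750]
Step 3: x=[3.9990 6.9649 9.4678 12.6036] v=[-0.0039 -0.1094 -0.8164 1.0391]
Step 4: x=[3.9938 6.9086 9.3428 12.8464] v=[-0.0210 -0.2252 -0.5000 0.9712]
Step 5: x=[3.9779 6.8223 9.3515 13.0263] v=[-0.0636 -0.3454 0.0347 0.7194]
Max displacement = 1.0263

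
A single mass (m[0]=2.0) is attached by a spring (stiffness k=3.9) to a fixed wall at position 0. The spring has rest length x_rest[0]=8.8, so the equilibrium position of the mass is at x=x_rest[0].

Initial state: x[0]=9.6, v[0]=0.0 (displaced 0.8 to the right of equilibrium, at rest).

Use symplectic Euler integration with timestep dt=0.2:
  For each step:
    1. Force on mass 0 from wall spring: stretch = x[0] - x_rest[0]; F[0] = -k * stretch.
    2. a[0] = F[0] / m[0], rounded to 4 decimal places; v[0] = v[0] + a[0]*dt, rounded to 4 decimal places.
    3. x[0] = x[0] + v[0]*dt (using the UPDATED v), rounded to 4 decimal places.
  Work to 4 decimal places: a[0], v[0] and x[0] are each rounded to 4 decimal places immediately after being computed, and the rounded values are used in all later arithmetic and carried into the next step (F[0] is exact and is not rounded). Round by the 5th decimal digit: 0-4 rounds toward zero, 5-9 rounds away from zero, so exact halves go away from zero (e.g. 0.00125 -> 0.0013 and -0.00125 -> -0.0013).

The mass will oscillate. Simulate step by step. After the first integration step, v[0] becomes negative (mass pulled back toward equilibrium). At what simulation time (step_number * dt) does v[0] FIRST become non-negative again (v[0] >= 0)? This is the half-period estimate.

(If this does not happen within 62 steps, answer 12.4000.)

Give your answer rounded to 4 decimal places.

Answer: 2.4000

Derivation:
Step 0: x=[9.6000] v=[0.0000]
Step 1: x=[9.5376] v=[-0.3120]
Step 2: x=[9.4177] v=[-0.5997]
Step 3: x=[9.2496] v=[-0.8406]
Step 4: x=[9.0464] v=[-1.0159]
Step 5: x=[8.8240] v=[-1.1120]
Step 6: x=[8.5997] v=[-1.1214]
Step 7: x=[8.3910] v=[-1.0433]
Step 8: x=[8.2142] v=[-0.8838]
Step 9: x=[8.0831] v=[-0.6553]
Step 10: x=[8.0080] v=[-0.3757]
Step 11: x=[7.9946] v=[-0.0668]
Step 12: x=[8.0441] v=[0.2473]
First v>=0 after going negative at step 12, time=2.4000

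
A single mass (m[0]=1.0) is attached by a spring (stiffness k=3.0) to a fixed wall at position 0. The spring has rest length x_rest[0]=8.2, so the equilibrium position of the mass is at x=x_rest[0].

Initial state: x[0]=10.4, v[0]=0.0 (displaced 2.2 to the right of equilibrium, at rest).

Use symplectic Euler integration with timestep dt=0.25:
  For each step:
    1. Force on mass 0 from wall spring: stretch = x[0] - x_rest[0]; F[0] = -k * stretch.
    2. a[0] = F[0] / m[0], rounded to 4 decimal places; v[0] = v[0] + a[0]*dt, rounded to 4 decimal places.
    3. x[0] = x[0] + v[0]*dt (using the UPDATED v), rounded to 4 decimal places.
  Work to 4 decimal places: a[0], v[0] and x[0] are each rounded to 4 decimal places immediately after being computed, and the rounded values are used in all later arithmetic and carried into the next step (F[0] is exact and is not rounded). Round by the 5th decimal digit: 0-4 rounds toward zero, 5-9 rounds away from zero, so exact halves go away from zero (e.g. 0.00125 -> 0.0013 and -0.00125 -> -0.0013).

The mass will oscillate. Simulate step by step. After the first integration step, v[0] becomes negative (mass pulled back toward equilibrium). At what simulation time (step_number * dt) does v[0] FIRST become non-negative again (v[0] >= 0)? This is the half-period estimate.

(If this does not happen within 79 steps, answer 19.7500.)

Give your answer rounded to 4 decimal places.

Step 0: x=[10.4000] v=[0.0000]
Step 1: x=[9.9875] v=[-1.6500]
Step 2: x=[9.2399] v=[-2.9906]
Step 3: x=[8.2973] v=[-3.7705]
Step 4: x=[7.3364] v=[-3.8435]
Step 5: x=[6.5375] v=[-3.1958]
Step 6: x=[6.0503] v=[-1.9489]
Step 7: x=[5.9662] v=[-0.3366]
Step 8: x=[6.3009] v=[1.3388]
First v>=0 after going negative at step 8, time=2.0000

Answer: 2.0000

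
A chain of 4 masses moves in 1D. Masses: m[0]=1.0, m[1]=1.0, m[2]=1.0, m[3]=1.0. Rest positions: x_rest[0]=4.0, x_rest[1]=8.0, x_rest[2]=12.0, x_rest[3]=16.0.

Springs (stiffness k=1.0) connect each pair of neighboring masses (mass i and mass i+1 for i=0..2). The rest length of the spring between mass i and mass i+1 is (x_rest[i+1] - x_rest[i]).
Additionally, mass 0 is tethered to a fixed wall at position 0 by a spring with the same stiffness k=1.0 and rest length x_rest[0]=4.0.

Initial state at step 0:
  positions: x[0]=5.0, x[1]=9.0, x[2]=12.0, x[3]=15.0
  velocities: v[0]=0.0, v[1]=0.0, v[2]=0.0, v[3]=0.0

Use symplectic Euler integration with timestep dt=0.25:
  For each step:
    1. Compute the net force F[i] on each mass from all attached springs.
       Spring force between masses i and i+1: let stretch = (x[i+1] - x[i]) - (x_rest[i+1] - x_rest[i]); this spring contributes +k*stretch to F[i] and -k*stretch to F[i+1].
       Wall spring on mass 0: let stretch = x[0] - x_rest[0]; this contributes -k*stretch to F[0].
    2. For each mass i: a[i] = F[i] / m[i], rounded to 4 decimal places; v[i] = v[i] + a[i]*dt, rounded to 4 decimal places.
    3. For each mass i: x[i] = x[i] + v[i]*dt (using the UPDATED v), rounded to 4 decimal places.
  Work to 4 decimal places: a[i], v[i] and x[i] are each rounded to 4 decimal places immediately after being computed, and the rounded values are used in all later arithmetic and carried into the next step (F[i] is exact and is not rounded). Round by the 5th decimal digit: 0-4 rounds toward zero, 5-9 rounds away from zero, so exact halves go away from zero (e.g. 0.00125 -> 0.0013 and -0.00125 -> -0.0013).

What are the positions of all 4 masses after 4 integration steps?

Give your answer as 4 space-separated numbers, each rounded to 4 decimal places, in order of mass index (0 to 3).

Answer: 4.4319 8.4319 12.0000 15.5681

Derivation:
Step 0: x=[5.0000 9.0000 12.0000 15.0000] v=[0.0000 0.0000 0.0000 0.0000]
Step 1: x=[4.9375 8.9375 12.0000 15.0625] v=[-0.2500 -0.2500 0.0000 0.2500]
Step 2: x=[4.8164 8.8164 12.0000 15.1836] v=[-0.4844 -0.4844 0.0000 0.4844]
Step 3: x=[4.6443 8.6443 12.0000 15.3557] v=[-0.6885 -0.6885 0.0000 0.6885]
Step 4: x=[4.4319 8.4319 12.0000 15.5681] v=[-0.8496 -0.8496 0.0000 0.8496]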